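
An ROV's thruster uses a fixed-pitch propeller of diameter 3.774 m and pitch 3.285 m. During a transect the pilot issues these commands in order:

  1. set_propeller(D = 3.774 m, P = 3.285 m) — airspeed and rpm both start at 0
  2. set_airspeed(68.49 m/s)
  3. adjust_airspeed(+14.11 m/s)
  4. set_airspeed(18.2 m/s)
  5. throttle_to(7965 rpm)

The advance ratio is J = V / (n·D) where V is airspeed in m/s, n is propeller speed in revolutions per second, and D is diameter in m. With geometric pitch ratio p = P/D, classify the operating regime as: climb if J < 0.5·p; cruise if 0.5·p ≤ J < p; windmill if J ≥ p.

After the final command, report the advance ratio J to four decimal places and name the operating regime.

set_propeller: D = 3.774 m, P = 3.285 m (p = P/D = 0.870429); state ← (V=0, rpm=0)
set_airspeed(68.49): V ← 68.49 m/s
adjust_airspeed(+14.11): V ← 68.49 +14.11 = 82.6 m/s
set_airspeed(18.2): V ← 18.2 m/s
throttle_to(7965): rpm ← 7965
final state: V = 18.2 m/s, rpm = 7965 → n = rpm/60 = 132.750000 rev/s
J = V / (n·D) = 18.2 / (132.750000 × 3.774) = 0.036327
regime bands: climb J<0.4352 | cruise [0.4352, 0.8704) | windmill J≥0.8704
J = 0.0363 → climb

J = 0.0363, regime = climb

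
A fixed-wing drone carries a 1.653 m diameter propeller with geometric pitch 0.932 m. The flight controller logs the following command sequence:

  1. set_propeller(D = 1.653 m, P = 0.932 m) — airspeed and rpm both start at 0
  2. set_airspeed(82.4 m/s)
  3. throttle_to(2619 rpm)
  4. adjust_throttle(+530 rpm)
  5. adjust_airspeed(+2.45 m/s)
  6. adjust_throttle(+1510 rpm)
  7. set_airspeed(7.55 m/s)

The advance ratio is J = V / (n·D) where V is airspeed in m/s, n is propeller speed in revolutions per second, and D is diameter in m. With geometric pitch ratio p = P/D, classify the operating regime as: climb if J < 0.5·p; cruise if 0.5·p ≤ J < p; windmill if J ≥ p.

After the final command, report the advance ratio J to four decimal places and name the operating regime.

J = 0.0588, regime = climb

set_propeller: D = 1.653 m, P = 0.932 m (p = P/D = 0.563823); state ← (V=0, rpm=0)
set_airspeed(82.4): V ← 82.4 m/s
throttle_to(2619): rpm ← 2619
adjust_throttle(+530): rpm ← 2619 +530 = 3149
adjust_airspeed(+2.45): V ← 82.4 +2.45 = 84.85 m/s
adjust_throttle(+1510): rpm ← 3149 +1510 = 4659
set_airspeed(7.55): V ← 7.55 m/s
final state: V = 7.55 m/s, rpm = 4659 → n = rpm/60 = 77.650000 rev/s
J = V / (n·D) = 7.55 / (77.650000 × 1.653) = 0.058821
regime bands: climb J<0.2819 | cruise [0.2819, 0.5638) | windmill J≥0.5638
J = 0.0588 → climb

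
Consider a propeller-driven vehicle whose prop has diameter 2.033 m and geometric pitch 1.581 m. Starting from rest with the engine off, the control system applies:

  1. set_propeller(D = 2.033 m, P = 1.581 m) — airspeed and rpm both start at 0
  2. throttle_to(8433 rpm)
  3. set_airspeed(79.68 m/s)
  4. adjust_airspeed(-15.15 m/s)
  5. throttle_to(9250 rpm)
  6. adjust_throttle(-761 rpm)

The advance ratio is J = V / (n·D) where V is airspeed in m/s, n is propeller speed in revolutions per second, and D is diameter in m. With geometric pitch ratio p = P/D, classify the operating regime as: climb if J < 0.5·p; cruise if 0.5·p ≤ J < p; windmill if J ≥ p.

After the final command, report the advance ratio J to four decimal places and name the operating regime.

set_propeller: D = 2.033 m, P = 1.581 m (p = P/D = 0.777668); state ← (V=0, rpm=0)
throttle_to(8433): rpm ← 8433
set_airspeed(79.68): V ← 79.68 m/s
adjust_airspeed(-15.15): V ← 79.68 -15.15 = 64.53 m/s
throttle_to(9250): rpm ← 9250
adjust_throttle(-761): rpm ← 9250 -761 = 8489
final state: V = 64.53 m/s, rpm = 8489 → n = rpm/60 = 141.483333 rev/s
J = V / (n·D) = 64.53 / (141.483333 × 2.033) = 0.224346
regime bands: climb J<0.3888 | cruise [0.3888, 0.7777) | windmill J≥0.7777
J = 0.2243 → climb

J = 0.2243, regime = climb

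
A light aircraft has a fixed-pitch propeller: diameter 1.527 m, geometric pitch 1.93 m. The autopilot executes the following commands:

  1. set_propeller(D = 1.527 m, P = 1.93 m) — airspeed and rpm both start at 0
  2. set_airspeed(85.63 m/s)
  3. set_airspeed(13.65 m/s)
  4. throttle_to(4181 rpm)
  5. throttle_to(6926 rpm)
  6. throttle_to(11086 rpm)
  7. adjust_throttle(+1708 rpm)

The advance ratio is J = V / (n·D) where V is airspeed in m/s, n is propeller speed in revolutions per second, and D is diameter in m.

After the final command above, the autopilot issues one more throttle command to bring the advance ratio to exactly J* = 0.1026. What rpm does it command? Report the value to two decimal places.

set_propeller: D = 1.527 m, P = 1.93 m (p = P/D = 1.263916); state ← (V=0, rpm=0)
set_airspeed(85.63): V ← 85.63 m/s
set_airspeed(13.65): V ← 13.65 m/s
throttle_to(4181): rpm ← 4181
throttle_to(6926): rpm ← 6926
throttle_to(11086): rpm ← 11086
adjust_throttle(+1708): rpm ← 11086 +1708 = 12794
final state: V = 13.65 m/s, rpm = 12794 → n = rpm/60 = 213.233333 rev/s
target J* = 0.1026; solve J* = V/(n·D) for n: n = V/(J*·D) = 13.65/(0.1026 × 1.527) = 87.125695 rev/s
rpm = 60·n = 5227.541677

rpm = 5227.54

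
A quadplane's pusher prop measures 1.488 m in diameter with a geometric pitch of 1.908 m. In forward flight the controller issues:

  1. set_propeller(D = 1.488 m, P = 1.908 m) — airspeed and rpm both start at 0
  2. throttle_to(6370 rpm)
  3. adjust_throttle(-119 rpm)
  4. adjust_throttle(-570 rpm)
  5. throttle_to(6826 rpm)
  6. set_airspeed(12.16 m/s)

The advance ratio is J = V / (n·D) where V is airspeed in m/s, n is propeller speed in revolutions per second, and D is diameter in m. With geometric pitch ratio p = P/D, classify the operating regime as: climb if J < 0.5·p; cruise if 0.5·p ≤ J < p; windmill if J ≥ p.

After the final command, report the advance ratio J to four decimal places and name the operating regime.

J = 0.0718, regime = climb

set_propeller: D = 1.488 m, P = 1.908 m (p = P/D = 1.282258); state ← (V=0, rpm=0)
throttle_to(6370): rpm ← 6370
adjust_throttle(-119): rpm ← 6370 -119 = 6251
adjust_throttle(-570): rpm ← 6251 -570 = 5681
throttle_to(6826): rpm ← 6826
set_airspeed(12.16): V ← 12.16 m/s
final state: V = 12.16 m/s, rpm = 6826 → n = rpm/60 = 113.766667 rev/s
J = V / (n·D) = 12.16 / (113.766667 × 1.488) = 0.071832
regime bands: climb J<0.6411 | cruise [0.6411, 1.2823) | windmill J≥1.2823
J = 0.0718 → climb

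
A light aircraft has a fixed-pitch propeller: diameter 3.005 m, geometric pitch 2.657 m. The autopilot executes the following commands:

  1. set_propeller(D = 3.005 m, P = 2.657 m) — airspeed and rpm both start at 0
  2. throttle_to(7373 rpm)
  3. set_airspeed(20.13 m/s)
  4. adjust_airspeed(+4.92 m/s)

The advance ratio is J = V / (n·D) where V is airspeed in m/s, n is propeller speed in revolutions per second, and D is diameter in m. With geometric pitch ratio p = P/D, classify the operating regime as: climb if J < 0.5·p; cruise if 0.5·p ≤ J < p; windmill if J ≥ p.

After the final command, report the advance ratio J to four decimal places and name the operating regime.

J = 0.0678, regime = climb

set_propeller: D = 3.005 m, P = 2.657 m (p = P/D = 0.884193); state ← (V=0, rpm=0)
throttle_to(7373): rpm ← 7373
set_airspeed(20.13): V ← 20.13 m/s
adjust_airspeed(+4.92): V ← 20.13 +4.92 = 25.05 m/s
final state: V = 25.05 m/s, rpm = 7373 → n = rpm/60 = 122.883333 rev/s
J = V / (n·D) = 25.05 / (122.883333 × 3.005) = 0.067838
regime bands: climb J<0.4421 | cruise [0.4421, 0.8842) | windmill J≥0.8842
J = 0.0678 → climb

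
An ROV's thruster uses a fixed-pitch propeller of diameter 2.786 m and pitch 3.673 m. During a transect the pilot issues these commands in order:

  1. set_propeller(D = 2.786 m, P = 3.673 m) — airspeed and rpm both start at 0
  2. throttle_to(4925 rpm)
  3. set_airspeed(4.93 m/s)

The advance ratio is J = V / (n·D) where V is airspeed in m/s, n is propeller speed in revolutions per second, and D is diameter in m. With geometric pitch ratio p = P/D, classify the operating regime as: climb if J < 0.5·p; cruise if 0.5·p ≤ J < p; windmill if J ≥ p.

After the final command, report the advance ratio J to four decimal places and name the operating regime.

set_propeller: D = 2.786 m, P = 3.673 m (p = P/D = 1.318378); state ← (V=0, rpm=0)
throttle_to(4925): rpm ← 4925
set_airspeed(4.93): V ← 4.93 m/s
final state: V = 4.93 m/s, rpm = 4925 → n = rpm/60 = 82.083333 rev/s
J = V / (n·D) = 4.93 / (82.083333 × 2.786) = 0.021558
regime bands: climb J<0.6592 | cruise [0.6592, 1.3184) | windmill J≥1.3184
J = 0.0216 → climb

J = 0.0216, regime = climb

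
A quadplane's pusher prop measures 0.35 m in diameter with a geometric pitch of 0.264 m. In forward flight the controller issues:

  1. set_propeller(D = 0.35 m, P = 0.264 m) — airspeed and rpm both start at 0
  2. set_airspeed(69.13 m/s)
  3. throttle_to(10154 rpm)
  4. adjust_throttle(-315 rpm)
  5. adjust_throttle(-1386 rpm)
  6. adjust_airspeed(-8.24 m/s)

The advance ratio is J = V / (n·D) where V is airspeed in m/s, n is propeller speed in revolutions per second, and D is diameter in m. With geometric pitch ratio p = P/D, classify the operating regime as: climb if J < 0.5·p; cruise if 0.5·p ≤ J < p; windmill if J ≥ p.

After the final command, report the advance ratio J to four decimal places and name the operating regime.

set_propeller: D = 0.35 m, P = 0.264 m (p = P/D = 0.754286); state ← (V=0, rpm=0)
set_airspeed(69.13): V ← 69.13 m/s
throttle_to(10154): rpm ← 10154
adjust_throttle(-315): rpm ← 10154 -315 = 9839
adjust_throttle(-1386): rpm ← 9839 -1386 = 8453
adjust_airspeed(-8.24): V ← 69.13 -8.24 = 60.89 m/s
final state: V = 60.89 m/s, rpm = 8453 → n = rpm/60 = 140.883333 rev/s
J = V / (n·D) = 60.89 / (140.883333 × 0.35) = 1.234862
regime bands: climb J<0.3771 | cruise [0.3771, 0.7543) | windmill J≥0.7543
J = 1.2349 → windmill

J = 1.2349, regime = windmill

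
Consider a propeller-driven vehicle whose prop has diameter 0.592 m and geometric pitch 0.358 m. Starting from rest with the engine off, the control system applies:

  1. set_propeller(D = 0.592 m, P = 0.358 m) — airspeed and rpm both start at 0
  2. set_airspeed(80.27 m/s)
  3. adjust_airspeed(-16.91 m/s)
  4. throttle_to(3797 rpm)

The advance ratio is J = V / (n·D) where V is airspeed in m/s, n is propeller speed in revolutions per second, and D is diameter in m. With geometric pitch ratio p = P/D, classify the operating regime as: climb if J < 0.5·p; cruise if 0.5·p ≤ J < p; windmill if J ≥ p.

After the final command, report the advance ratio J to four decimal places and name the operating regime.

J = 1.6912, regime = windmill

set_propeller: D = 0.592 m, P = 0.358 m (p = P/D = 0.604730); state ← (V=0, rpm=0)
set_airspeed(80.27): V ← 80.27 m/s
adjust_airspeed(-16.91): V ← 80.27 -16.91 = 63.36 m/s
throttle_to(3797): rpm ← 3797
final state: V = 63.36 m/s, rpm = 3797 → n = rpm/60 = 63.283333 rev/s
J = V / (n·D) = 63.36 / (63.283333 × 0.592) = 1.691236
regime bands: climb J<0.3024 | cruise [0.3024, 0.6047) | windmill J≥0.6047
J = 1.6912 → windmill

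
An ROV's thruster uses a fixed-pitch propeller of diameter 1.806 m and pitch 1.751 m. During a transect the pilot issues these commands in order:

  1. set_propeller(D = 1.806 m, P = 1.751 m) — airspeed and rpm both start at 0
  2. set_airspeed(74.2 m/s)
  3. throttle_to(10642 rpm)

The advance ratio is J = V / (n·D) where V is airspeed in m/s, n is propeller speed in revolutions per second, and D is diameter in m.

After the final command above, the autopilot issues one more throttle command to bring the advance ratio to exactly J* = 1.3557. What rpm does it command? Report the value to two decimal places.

rpm = 1818.33

set_propeller: D = 1.806 m, P = 1.751 m (p = P/D = 0.969546); state ← (V=0, rpm=0)
set_airspeed(74.2): V ← 74.2 m/s
throttle_to(10642): rpm ← 10642
final state: V = 74.2 m/s, rpm = 10642 → n = rpm/60 = 177.366667 rev/s
target J* = 1.3557; solve J* = V/(n·D) for n: n = V/(J*·D) = 74.2/(1.3557 × 1.806) = 30.305577 rev/s
rpm = 60·n = 1818.334646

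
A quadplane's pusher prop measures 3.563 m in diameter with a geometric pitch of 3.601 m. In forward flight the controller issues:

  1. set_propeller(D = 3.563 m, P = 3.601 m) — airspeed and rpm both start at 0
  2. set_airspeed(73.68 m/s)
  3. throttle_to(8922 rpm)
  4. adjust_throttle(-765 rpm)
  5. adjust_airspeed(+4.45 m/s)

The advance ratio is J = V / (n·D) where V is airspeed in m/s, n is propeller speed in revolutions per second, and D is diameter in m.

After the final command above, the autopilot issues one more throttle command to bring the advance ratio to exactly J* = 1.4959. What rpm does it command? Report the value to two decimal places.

set_propeller: D = 3.563 m, P = 3.601 m (p = P/D = 1.010665); state ← (V=0, rpm=0)
set_airspeed(73.68): V ← 73.68 m/s
throttle_to(8922): rpm ← 8922
adjust_throttle(-765): rpm ← 8922 -765 = 8157
adjust_airspeed(+4.45): V ← 73.68 +4.45 = 78.13 m/s
final state: V = 78.13 m/s, rpm = 8157 → n = rpm/60 = 135.950000 rev/s
target J* = 1.4959; solve J* = V/(n·D) for n: n = V/(J*·D) = 78.13/(1.4959 × 3.563) = 14.658834 rev/s
rpm = 60·n = 879.530066

rpm = 879.53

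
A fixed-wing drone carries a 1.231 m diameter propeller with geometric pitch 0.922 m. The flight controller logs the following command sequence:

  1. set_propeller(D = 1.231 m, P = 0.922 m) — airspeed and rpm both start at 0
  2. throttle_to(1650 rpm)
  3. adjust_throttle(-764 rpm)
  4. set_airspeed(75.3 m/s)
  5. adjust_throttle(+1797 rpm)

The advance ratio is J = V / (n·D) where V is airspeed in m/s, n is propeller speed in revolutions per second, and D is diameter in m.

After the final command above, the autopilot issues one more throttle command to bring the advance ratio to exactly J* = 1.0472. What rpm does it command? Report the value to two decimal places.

rpm = 3504.76

set_propeller: D = 1.231 m, P = 0.922 m (p = P/D = 0.748985); state ← (V=0, rpm=0)
throttle_to(1650): rpm ← 1650
adjust_throttle(-764): rpm ← 1650 -764 = 886
set_airspeed(75.3): V ← 75.3 m/s
adjust_throttle(+1797): rpm ← 886 +1797 = 2683
final state: V = 75.3 m/s, rpm = 2683 → n = rpm/60 = 44.716667 rev/s
target J* = 1.0472; solve J* = V/(n·D) for n: n = V/(J*·D) = 75.3/(1.0472 × 1.231) = 58.412701 rev/s
rpm = 60·n = 3504.762070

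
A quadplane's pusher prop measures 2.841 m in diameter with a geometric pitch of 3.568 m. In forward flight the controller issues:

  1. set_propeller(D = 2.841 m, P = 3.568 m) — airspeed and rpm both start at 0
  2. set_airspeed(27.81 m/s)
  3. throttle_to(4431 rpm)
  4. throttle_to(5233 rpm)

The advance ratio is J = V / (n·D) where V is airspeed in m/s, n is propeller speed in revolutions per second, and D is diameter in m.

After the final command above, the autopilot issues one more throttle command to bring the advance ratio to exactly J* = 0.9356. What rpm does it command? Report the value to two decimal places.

rpm = 627.76

set_propeller: D = 2.841 m, P = 3.568 m (p = P/D = 1.255896); state ← (V=0, rpm=0)
set_airspeed(27.81): V ← 27.81 m/s
throttle_to(4431): rpm ← 4431
throttle_to(5233): rpm ← 5233
final state: V = 27.81 m/s, rpm = 5233 → n = rpm/60 = 87.216667 rev/s
target J* = 0.9356; solve J* = V/(n·D) for n: n = V/(J*·D) = 27.81/(0.9356 × 2.841) = 10.462598 rev/s
rpm = 60·n = 627.755884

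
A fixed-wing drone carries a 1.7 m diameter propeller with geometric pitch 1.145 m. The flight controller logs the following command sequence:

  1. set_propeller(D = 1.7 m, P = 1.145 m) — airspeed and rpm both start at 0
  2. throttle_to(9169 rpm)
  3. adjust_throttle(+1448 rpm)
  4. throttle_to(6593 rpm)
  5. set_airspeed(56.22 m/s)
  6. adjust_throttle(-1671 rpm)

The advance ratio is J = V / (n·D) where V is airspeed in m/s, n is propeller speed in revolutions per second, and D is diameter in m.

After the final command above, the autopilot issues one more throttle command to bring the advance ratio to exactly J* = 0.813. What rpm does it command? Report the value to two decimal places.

set_propeller: D = 1.7 m, P = 1.145 m (p = P/D = 0.673529); state ← (V=0, rpm=0)
throttle_to(9169): rpm ← 9169
adjust_throttle(+1448): rpm ← 9169 +1448 = 10617
throttle_to(6593): rpm ← 6593
set_airspeed(56.22): V ← 56.22 m/s
adjust_throttle(-1671): rpm ← 6593 -1671 = 4922
final state: V = 56.22 m/s, rpm = 4922 → n = rpm/60 = 82.033333 rev/s
target J* = 0.813; solve J* = V/(n·D) for n: n = V/(J*·D) = 56.22/(0.813 × 1.7) = 40.677230 rev/s
rpm = 60·n = 2440.633818

rpm = 2440.63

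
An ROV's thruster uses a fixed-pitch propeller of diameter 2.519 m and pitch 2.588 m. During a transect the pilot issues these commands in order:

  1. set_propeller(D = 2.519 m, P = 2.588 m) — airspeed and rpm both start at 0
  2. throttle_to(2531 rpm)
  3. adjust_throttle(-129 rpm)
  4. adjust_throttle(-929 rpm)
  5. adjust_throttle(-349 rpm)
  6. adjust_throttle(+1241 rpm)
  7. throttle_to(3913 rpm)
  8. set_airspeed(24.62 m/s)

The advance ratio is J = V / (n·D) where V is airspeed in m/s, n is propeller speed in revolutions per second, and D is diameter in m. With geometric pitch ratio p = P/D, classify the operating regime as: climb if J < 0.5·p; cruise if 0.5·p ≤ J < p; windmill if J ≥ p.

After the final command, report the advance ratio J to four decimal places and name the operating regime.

set_propeller: D = 2.519 m, P = 2.588 m (p = P/D = 1.027392); state ← (V=0, rpm=0)
throttle_to(2531): rpm ← 2531
adjust_throttle(-129): rpm ← 2531 -129 = 2402
adjust_throttle(-929): rpm ← 2402 -929 = 1473
adjust_throttle(-349): rpm ← 1473 -349 = 1124
adjust_throttle(+1241): rpm ← 1124 +1241 = 2365
throttle_to(3913): rpm ← 3913
set_airspeed(24.62): V ← 24.62 m/s
final state: V = 24.62 m/s, rpm = 3913 → n = rpm/60 = 65.216667 rev/s
J = V / (n·D) = 24.62 / (65.216667 × 2.519) = 0.149865
regime bands: climb J<0.5137 | cruise [0.5137, 1.0274) | windmill J≥1.0274
J = 0.1499 → climb

J = 0.1499, regime = climb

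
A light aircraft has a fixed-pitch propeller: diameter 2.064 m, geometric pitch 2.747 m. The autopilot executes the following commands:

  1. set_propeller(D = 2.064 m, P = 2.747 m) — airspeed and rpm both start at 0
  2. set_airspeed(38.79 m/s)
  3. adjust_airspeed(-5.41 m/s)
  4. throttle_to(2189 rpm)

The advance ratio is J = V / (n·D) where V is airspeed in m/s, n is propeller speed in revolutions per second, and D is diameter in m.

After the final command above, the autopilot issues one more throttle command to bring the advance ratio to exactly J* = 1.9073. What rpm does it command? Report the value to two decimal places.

rpm = 508.76

set_propeller: D = 2.064 m, P = 2.747 m (p = P/D = 1.330911); state ← (V=0, rpm=0)
set_airspeed(38.79): V ← 38.79 m/s
adjust_airspeed(-5.41): V ← 38.79 -5.41 = 33.38 m/s
throttle_to(2189): rpm ← 2189
final state: V = 33.38 m/s, rpm = 2189 → n = rpm/60 = 36.483333 rev/s
target J* = 1.9073; solve J* = V/(n·D) for n: n = V/(J*·D) = 33.38/(1.9073 × 2.064) = 8.479254 rev/s
rpm = 60·n = 508.755223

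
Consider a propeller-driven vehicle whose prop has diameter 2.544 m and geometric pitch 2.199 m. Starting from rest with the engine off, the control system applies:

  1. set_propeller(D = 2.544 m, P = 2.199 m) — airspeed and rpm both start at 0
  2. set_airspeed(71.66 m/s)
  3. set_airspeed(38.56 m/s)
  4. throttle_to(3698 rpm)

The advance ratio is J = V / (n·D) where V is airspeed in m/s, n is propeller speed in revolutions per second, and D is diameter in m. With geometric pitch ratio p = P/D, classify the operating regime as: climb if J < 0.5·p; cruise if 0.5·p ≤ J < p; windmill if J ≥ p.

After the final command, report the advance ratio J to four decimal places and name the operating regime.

J = 0.2459, regime = climb

set_propeller: D = 2.544 m, P = 2.199 m (p = P/D = 0.864387); state ← (V=0, rpm=0)
set_airspeed(71.66): V ← 71.66 m/s
set_airspeed(38.56): V ← 38.56 m/s
throttle_to(3698): rpm ← 3698
final state: V = 38.56 m/s, rpm = 3698 → n = rpm/60 = 61.633333 rev/s
J = V / (n·D) = 38.56 / (61.633333 × 2.544) = 0.245926
regime bands: climb J<0.4322 | cruise [0.4322, 0.8644) | windmill J≥0.8644
J = 0.2459 → climb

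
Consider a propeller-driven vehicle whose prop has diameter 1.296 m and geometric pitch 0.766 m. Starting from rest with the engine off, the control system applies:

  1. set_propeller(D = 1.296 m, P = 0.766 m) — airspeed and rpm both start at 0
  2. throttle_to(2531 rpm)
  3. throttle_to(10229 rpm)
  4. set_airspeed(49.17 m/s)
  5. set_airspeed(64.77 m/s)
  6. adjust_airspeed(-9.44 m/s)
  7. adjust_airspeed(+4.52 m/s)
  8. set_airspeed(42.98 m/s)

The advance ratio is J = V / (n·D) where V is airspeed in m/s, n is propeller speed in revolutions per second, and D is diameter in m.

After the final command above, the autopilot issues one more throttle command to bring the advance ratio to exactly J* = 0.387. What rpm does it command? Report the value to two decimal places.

rpm = 5141.64

set_propeller: D = 1.296 m, P = 0.766 m (p = P/D = 0.591049); state ← (V=0, rpm=0)
throttle_to(2531): rpm ← 2531
throttle_to(10229): rpm ← 10229
set_airspeed(49.17): V ← 49.17 m/s
set_airspeed(64.77): V ← 64.77 m/s
adjust_airspeed(-9.44): V ← 64.77 -9.44 = 55.33 m/s
adjust_airspeed(+4.52): V ← 55.33 +4.52 = 59.85 m/s
set_airspeed(42.98): V ← 42.98 m/s
final state: V = 42.98 m/s, rpm = 10229 → n = rpm/60 = 170.483333 rev/s
target J* = 0.387; solve J* = V/(n·D) for n: n = V/(J*·D) = 42.98/(0.387 × 1.296) = 85.694006 rev/s
rpm = 60·n = 5141.640348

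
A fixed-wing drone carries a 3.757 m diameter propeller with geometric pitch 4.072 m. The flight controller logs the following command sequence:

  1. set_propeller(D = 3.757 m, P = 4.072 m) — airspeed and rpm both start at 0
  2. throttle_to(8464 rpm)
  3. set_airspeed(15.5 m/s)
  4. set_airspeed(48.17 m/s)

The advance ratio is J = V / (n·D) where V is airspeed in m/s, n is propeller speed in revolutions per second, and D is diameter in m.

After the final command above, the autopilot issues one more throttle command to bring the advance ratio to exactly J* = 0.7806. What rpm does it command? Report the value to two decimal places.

rpm = 985.50

set_propeller: D = 3.757 m, P = 4.072 m (p = P/D = 1.083843); state ← (V=0, rpm=0)
throttle_to(8464): rpm ← 8464
set_airspeed(15.5): V ← 15.5 m/s
set_airspeed(48.17): V ← 48.17 m/s
final state: V = 48.17 m/s, rpm = 8464 → n = rpm/60 = 141.066667 rev/s
target J* = 0.7806; solve J* = V/(n·D) for n: n = V/(J*·D) = 48.17/(0.7806 × 3.757) = 16.425058 rev/s
rpm = 60·n = 985.503463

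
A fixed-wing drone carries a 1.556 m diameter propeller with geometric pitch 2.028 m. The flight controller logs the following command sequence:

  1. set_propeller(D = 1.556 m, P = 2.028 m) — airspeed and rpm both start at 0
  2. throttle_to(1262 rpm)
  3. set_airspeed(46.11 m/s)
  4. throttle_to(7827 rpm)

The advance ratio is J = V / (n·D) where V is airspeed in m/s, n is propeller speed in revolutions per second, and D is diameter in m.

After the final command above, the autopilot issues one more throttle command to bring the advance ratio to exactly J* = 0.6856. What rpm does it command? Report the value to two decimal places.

set_propeller: D = 1.556 m, P = 2.028 m (p = P/D = 1.303342); state ← (V=0, rpm=0)
throttle_to(1262): rpm ← 1262
set_airspeed(46.11): V ← 46.11 m/s
throttle_to(7827): rpm ← 7827
final state: V = 46.11 m/s, rpm = 7827 → n = rpm/60 = 130.450000 rev/s
target J* = 0.6856; solve J* = V/(n·D) for n: n = V/(J*·D) = 46.11/(0.6856 × 1.556) = 43.222981 rev/s
rpm = 60·n = 2593.378888

rpm = 2593.38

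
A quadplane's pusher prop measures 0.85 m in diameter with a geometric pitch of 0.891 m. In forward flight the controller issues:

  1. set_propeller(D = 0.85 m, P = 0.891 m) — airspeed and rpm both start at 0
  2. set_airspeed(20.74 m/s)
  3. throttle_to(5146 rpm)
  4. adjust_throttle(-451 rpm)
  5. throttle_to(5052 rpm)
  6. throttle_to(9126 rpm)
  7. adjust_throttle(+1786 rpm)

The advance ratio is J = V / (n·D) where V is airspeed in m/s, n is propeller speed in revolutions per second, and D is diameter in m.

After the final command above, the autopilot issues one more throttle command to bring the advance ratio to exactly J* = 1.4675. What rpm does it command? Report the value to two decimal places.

rpm = 997.61

set_propeller: D = 0.85 m, P = 0.891 m (p = P/D = 1.048235); state ← (V=0, rpm=0)
set_airspeed(20.74): V ← 20.74 m/s
throttle_to(5146): rpm ← 5146
adjust_throttle(-451): rpm ← 5146 -451 = 4695
throttle_to(5052): rpm ← 5052
throttle_to(9126): rpm ← 9126
adjust_throttle(+1786): rpm ← 9126 +1786 = 10912
final state: V = 20.74 m/s, rpm = 10912 → n = rpm/60 = 181.866667 rev/s
target J* = 1.4675; solve J* = V/(n·D) for n: n = V/(J*·D) = 20.74/(1.4675 × 0.85) = 16.626917 rev/s
rpm = 60·n = 997.614991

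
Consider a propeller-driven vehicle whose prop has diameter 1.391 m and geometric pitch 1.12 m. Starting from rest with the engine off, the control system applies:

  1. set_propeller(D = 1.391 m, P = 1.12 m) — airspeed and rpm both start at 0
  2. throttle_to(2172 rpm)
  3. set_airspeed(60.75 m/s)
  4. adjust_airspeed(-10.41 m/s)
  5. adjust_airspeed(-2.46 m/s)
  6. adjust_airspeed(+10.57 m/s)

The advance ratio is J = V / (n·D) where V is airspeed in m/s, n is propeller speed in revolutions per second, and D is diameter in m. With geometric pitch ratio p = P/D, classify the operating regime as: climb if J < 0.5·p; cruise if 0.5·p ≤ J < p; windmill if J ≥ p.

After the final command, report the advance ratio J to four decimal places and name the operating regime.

set_propeller: D = 1.391 m, P = 1.12 m (p = P/D = 0.805176); state ← (V=0, rpm=0)
throttle_to(2172): rpm ← 2172
set_airspeed(60.75): V ← 60.75 m/s
adjust_airspeed(-10.41): V ← 60.75 -10.41 = 50.34 m/s
adjust_airspeed(-2.46): V ← 50.34 -2.46 = 47.88 m/s
adjust_airspeed(+10.57): V ← 47.88 +10.57 = 58.45 m/s
final state: V = 58.45 m/s, rpm = 2172 → n = rpm/60 = 36.200000 rev/s
J = V / (n·D) = 58.45 / (36.200000 × 1.391) = 1.160777
regime bands: climb J<0.4026 | cruise [0.4026, 0.8052) | windmill J≥0.8052
J = 1.1608 → windmill

J = 1.1608, regime = windmill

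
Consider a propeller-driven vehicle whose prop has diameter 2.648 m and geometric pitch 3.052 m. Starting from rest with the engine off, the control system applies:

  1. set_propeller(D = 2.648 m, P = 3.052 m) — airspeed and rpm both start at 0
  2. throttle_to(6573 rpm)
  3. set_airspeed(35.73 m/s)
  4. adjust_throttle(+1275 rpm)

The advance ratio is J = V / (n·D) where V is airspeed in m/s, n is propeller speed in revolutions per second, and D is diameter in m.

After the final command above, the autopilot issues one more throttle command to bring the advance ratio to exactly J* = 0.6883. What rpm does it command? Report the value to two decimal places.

set_propeller: D = 2.648 m, P = 3.052 m (p = P/D = 1.152568); state ← (V=0, rpm=0)
throttle_to(6573): rpm ← 6573
set_airspeed(35.73): V ← 35.73 m/s
adjust_throttle(+1275): rpm ← 6573 +1275 = 7848
final state: V = 35.73 m/s, rpm = 7848 → n = rpm/60 = 130.800000 rev/s
target J* = 0.6883; solve J* = V/(n·D) for n: n = V/(J*·D) = 35.73/(0.6883 × 2.648) = 19.603665 rev/s
rpm = 60·n = 1176.219882

rpm = 1176.22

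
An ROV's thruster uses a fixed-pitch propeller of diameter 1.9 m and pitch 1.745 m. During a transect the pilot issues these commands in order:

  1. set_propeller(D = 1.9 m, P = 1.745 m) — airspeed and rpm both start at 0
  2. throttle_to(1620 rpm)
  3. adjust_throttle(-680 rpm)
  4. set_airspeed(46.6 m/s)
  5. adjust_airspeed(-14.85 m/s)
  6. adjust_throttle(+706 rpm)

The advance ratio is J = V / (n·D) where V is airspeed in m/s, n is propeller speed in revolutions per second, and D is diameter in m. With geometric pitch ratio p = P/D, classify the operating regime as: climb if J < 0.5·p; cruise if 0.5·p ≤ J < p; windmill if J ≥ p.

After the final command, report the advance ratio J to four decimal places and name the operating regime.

set_propeller: D = 1.9 m, P = 1.745 m (p = P/D = 0.918421); state ← (V=0, rpm=0)
throttle_to(1620): rpm ← 1620
adjust_throttle(-680): rpm ← 1620 -680 = 940
set_airspeed(46.6): V ← 46.6 m/s
adjust_airspeed(-14.85): V ← 46.6 -14.85 = 31.75 m/s
adjust_throttle(+706): rpm ← 940 +706 = 1646
final state: V = 31.75 m/s, rpm = 1646 → n = rpm/60 = 27.433333 rev/s
J = V / (n·D) = 31.75 / (27.433333 × 1.9) = 0.609132
regime bands: climb J<0.4592 | cruise [0.4592, 0.9184) | windmill J≥0.9184
J = 0.6091 → cruise

J = 0.6091, regime = cruise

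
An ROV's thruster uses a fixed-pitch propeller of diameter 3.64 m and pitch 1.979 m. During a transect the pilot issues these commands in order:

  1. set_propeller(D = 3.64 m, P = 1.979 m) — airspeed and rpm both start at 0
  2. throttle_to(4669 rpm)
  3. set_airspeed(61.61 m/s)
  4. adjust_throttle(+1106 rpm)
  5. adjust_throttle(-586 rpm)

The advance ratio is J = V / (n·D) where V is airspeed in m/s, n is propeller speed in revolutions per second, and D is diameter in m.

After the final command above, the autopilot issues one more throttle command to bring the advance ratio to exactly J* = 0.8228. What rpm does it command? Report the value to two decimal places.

rpm = 1234.26

set_propeller: D = 3.64 m, P = 1.979 m (p = P/D = 0.543681); state ← (V=0, rpm=0)
throttle_to(4669): rpm ← 4669
set_airspeed(61.61): V ← 61.61 m/s
adjust_throttle(+1106): rpm ← 4669 +1106 = 5775
adjust_throttle(-586): rpm ← 5775 -586 = 5189
final state: V = 61.61 m/s, rpm = 5189 → n = rpm/60 = 86.483333 rev/s
target J* = 0.8228; solve J* = V/(n·D) for n: n = V/(J*·D) = 61.61/(0.8228 × 3.64) = 20.571007 rev/s
rpm = 60·n = 1234.260392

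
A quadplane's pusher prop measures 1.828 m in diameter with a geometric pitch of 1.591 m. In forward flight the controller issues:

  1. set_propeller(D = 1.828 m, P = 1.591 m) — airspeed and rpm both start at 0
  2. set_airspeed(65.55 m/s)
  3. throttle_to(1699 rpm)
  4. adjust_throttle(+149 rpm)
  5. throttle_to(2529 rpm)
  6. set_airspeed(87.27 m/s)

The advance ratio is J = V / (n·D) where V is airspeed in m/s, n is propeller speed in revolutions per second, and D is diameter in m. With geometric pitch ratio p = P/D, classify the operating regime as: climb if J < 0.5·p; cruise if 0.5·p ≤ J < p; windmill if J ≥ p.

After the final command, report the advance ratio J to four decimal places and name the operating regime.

set_propeller: D = 1.828 m, P = 1.591 m (p = P/D = 0.870350); state ← (V=0, rpm=0)
set_airspeed(65.55): V ← 65.55 m/s
throttle_to(1699): rpm ← 1699
adjust_throttle(+149): rpm ← 1699 +149 = 1848
throttle_to(2529): rpm ← 2529
set_airspeed(87.27): V ← 87.27 m/s
final state: V = 87.27 m/s, rpm = 2529 → n = rpm/60 = 42.150000 rev/s
J = V / (n·D) = 87.27 / (42.150000 × 1.828) = 1.132638
regime bands: climb J<0.4352 | cruise [0.4352, 0.8704) | windmill J≥0.8704
J = 1.1326 → windmill

J = 1.1326, regime = windmill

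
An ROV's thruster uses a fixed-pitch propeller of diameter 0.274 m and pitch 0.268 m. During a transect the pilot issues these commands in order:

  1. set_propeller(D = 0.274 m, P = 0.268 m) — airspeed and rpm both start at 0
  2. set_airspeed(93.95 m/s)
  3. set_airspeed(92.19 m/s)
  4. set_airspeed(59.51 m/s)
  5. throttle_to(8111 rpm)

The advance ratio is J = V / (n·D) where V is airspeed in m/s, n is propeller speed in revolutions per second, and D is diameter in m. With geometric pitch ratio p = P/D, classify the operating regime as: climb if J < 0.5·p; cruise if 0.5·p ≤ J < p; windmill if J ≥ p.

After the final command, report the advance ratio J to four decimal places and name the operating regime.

set_propeller: D = 0.274 m, P = 0.268 m (p = P/D = 0.978102); state ← (V=0, rpm=0)
set_airspeed(93.95): V ← 93.95 m/s
set_airspeed(92.19): V ← 92.19 m/s
set_airspeed(59.51): V ← 59.51 m/s
throttle_to(8111): rpm ← 8111
final state: V = 59.51 m/s, rpm = 8111 → n = rpm/60 = 135.183333 rev/s
J = V / (n·D) = 59.51 / (135.183333 × 0.274) = 1.606631
regime bands: climb J<0.4891 | cruise [0.4891, 0.9781) | windmill J≥0.9781
J = 1.6066 → windmill

J = 1.6066, regime = windmill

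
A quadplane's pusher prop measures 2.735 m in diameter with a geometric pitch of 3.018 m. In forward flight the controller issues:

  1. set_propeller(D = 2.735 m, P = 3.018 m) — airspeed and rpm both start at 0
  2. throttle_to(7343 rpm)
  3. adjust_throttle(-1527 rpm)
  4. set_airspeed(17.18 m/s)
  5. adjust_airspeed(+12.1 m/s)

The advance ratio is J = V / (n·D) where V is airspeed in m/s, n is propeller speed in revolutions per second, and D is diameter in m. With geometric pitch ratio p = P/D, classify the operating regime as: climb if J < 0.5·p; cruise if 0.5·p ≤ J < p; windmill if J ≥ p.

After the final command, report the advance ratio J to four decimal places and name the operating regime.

J = 0.1104, regime = climb

set_propeller: D = 2.735 m, P = 3.018 m (p = P/D = 1.103473); state ← (V=0, rpm=0)
throttle_to(7343): rpm ← 7343
adjust_throttle(-1527): rpm ← 7343 -1527 = 5816
set_airspeed(17.18): V ← 17.18 m/s
adjust_airspeed(+12.1): V ← 17.18 +12.1 = 29.28 m/s
final state: V = 29.28 m/s, rpm = 5816 → n = rpm/60 = 96.933333 rev/s
J = V / (n·D) = 29.28 / (96.933333 × 2.735) = 0.110444
regime bands: climb J<0.5517 | cruise [0.5517, 1.1035) | windmill J≥1.1035
J = 0.1104 → climb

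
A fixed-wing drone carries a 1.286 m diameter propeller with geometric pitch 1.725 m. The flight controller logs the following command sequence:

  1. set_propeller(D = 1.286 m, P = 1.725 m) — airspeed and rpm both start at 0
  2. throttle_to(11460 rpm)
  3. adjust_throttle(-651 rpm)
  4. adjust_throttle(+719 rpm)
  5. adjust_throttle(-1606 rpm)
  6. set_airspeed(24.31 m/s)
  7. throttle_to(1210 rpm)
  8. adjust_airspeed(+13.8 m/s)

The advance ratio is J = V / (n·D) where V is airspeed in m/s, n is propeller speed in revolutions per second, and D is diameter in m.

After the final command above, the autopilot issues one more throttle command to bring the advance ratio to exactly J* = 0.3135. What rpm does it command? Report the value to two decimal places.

rpm = 5671.68

set_propeller: D = 1.286 m, P = 1.725 m (p = P/D = 1.341369); state ← (V=0, rpm=0)
throttle_to(11460): rpm ← 11460
adjust_throttle(-651): rpm ← 11460 -651 = 10809
adjust_throttle(+719): rpm ← 10809 +719 = 11528
adjust_throttle(-1606): rpm ← 11528 -1606 = 9922
set_airspeed(24.31): V ← 24.31 m/s
throttle_to(1210): rpm ← 1210
adjust_airspeed(+13.8): V ← 24.31 +13.8 = 38.11 m/s
final state: V = 38.11 m/s, rpm = 1210 → n = rpm/60 = 20.166667 rev/s
target J* = 0.3135; solve J* = V/(n·D) for n: n = V/(J*·D) = 38.11/(0.3135 × 1.286) = 94.527993 rev/s
rpm = 60·n = 5671.679552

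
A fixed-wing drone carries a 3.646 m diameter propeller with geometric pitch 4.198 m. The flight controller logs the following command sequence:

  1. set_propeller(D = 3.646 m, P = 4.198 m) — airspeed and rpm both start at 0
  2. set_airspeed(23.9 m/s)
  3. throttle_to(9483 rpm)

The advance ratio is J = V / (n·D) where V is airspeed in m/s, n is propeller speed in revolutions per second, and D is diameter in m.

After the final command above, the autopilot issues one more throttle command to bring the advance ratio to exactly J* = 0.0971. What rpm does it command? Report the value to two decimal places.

set_propeller: D = 3.646 m, P = 4.198 m (p = P/D = 1.151399); state ← (V=0, rpm=0)
set_airspeed(23.9): V ← 23.9 m/s
throttle_to(9483): rpm ← 9483
final state: V = 23.9 m/s, rpm = 9483 → n = rpm/60 = 158.050000 rev/s
target J* = 0.0971; solve J* = V/(n·D) for n: n = V/(J*·D) = 23.9/(0.0971 × 3.646) = 67.509052 rev/s
rpm = 60·n = 4050.543095

rpm = 4050.54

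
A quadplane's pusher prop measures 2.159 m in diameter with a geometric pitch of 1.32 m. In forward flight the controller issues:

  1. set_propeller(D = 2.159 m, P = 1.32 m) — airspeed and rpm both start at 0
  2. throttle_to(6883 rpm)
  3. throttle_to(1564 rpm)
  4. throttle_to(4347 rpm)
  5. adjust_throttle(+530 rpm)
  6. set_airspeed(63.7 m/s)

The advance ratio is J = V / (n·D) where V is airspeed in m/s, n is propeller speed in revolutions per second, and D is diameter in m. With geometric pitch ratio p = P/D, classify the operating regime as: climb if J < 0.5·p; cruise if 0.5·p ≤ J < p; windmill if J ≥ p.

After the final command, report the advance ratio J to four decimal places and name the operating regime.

J = 0.3630, regime = cruise

set_propeller: D = 2.159 m, P = 1.32 m (p = P/D = 0.611394); state ← (V=0, rpm=0)
throttle_to(6883): rpm ← 6883
throttle_to(1564): rpm ← 1564
throttle_to(4347): rpm ← 4347
adjust_throttle(+530): rpm ← 4347 +530 = 4877
set_airspeed(63.7): V ← 63.7 m/s
final state: V = 63.7 m/s, rpm = 4877 → n = rpm/60 = 81.283333 rev/s
J = V / (n·D) = 63.7 / (81.283333 × 2.159) = 0.362982
regime bands: climb J<0.3057 | cruise [0.3057, 0.6114) | windmill J≥0.6114
J = 0.3630 → cruise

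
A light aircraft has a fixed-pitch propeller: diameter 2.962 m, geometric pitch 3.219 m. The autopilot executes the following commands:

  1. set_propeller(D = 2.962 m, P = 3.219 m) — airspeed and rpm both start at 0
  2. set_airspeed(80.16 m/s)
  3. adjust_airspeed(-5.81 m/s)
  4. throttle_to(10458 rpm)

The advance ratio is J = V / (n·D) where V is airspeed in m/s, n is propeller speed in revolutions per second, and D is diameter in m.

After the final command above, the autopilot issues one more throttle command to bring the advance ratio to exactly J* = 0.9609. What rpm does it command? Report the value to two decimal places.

rpm = 1567.36

set_propeller: D = 2.962 m, P = 3.219 m (p = P/D = 1.086766); state ← (V=0, rpm=0)
set_airspeed(80.16): V ← 80.16 m/s
adjust_airspeed(-5.81): V ← 80.16 -5.81 = 74.35 m/s
throttle_to(10458): rpm ← 10458
final state: V = 74.35 m/s, rpm = 10458 → n = rpm/60 = 174.300000 rev/s
target J* = 0.9609; solve J* = V/(n·D) for n: n = V/(J*·D) = 74.35/(0.9609 × 2.962) = 26.122680 rev/s
rpm = 60·n = 1567.360782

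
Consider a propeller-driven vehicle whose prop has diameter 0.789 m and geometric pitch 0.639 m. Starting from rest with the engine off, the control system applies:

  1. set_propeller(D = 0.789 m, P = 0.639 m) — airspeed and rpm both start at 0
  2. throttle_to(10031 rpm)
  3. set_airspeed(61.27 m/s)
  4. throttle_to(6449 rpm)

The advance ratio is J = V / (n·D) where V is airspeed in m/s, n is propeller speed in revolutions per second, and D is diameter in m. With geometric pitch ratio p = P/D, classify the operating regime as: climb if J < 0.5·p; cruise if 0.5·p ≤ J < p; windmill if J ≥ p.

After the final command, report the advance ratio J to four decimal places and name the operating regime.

set_propeller: D = 0.789 m, P = 0.639 m (p = P/D = 0.809886); state ← (V=0, rpm=0)
throttle_to(10031): rpm ← 10031
set_airspeed(61.27): V ← 61.27 m/s
throttle_to(6449): rpm ← 6449
final state: V = 61.27 m/s, rpm = 6449 → n = rpm/60 = 107.483333 rev/s
J = V / (n·D) = 61.27 / (107.483333 × 0.789) = 0.722487
regime bands: climb J<0.4049 | cruise [0.4049, 0.8099) | windmill J≥0.8099
J = 0.7225 → cruise

J = 0.7225, regime = cruise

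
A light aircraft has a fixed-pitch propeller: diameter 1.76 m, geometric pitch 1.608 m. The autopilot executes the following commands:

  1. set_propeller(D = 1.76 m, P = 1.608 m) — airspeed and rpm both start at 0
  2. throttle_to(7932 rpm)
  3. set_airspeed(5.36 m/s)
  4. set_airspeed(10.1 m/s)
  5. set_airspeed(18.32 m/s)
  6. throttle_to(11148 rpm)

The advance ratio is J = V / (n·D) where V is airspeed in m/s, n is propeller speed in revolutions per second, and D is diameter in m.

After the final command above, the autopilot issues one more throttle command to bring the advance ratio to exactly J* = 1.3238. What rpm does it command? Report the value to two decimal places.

set_propeller: D = 1.76 m, P = 1.608 m (p = P/D = 0.913636); state ← (V=0, rpm=0)
throttle_to(7932): rpm ← 7932
set_airspeed(5.36): V ← 5.36 m/s
set_airspeed(10.1): V ← 10.1 m/s
set_airspeed(18.32): V ← 18.32 m/s
throttle_to(11148): rpm ← 11148
final state: V = 18.32 m/s, rpm = 11148 → n = rpm/60 = 185.800000 rev/s
target J* = 1.3238; solve J* = V/(n·D) for n: n = V/(J*·D) = 18.32/(1.3238 × 1.76) = 7.863039 rev/s
rpm = 60·n = 471.782335

rpm = 471.78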